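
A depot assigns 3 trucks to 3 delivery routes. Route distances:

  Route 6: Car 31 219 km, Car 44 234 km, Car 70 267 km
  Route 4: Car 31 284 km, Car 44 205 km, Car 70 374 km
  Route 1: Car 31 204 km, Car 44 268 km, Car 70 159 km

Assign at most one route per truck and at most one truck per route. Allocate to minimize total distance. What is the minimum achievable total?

This is a one-to-one assignment (minimum-cost bipartite matching).
Optimal: Car 31→Route 6 (219 km), Car 44→Route 4 (205 km), Car 70→Route 1 (159 km) — total 219+205+159 = 583 km.
Row-greedy (each truck in turn takes its cheapest remaining route) gives 676 km, worse by 93.
Next-best assignment: Car 31→Route 1, Car 44→Route 4, Car 70→Route 6 = 676 km.

Min total: 583 km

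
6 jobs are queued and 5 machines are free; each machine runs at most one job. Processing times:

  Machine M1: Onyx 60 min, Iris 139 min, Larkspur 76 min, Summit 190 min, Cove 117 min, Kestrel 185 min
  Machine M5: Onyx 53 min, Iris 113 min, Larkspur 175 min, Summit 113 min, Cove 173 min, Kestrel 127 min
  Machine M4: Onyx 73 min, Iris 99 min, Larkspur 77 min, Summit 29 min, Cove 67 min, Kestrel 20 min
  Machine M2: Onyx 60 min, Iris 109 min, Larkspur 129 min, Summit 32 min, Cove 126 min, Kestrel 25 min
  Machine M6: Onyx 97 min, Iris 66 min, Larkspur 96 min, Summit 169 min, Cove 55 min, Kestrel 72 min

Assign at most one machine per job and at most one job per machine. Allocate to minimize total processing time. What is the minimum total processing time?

Minimum total: 236 min

Optimal: Larkspur→Machine M1 (76 min), Onyx→Machine M5 (53 min), Kestrel→Machine M4 (20 min), Summit→Machine M2 (32 min), Cove→Machine M6 (55 min) — total 76+53+20+32+55 = 236 min.
Row-greedy (each job in turn takes its cheapest remaining machine) gives 350 min, worse by 114.
Swapping Summit↔Kestrel (Summit→Machine M4 29 min, Kestrel→Machine M2 25 min) adds 2.
No other one-to-one assignment undercuts 236 min.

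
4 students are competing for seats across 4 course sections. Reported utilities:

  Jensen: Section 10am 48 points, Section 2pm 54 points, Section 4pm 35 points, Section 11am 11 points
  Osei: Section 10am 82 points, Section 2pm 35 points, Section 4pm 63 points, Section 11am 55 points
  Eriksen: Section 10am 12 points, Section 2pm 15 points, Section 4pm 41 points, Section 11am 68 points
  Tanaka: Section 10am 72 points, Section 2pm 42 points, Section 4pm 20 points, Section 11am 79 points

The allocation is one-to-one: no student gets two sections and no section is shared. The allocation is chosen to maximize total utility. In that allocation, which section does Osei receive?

Optimal: Jensen→Section 2pm (54 points), Osei→Section 4pm (63 points), Eriksen→Section 11am (68 points), Tanaka→Section 10am (72 points) — total 54+63+68+72 = 257 points.
Max-entry greedy (repeatedly take the single best remaining cell) gives 256 points, worse by 1.
Osei's own top section is Section 10am (82 points), but forcing Osei→Section 10am and reassigning the rest optimally gives only 256 points — worse by 1.

Osei receives Section 4pm.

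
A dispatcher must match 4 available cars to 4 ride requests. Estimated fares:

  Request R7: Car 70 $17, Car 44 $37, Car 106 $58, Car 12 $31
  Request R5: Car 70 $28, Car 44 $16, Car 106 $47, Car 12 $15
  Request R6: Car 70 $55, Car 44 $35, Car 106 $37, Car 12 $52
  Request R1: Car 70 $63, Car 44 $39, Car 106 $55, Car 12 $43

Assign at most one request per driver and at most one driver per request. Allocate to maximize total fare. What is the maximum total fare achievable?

Optimal: Car 70→Request R1 ($63), Car 44→Request R7 ($37), Car 106→Request R5 ($47), Car 12→Request R6 ($52) — total 63+37+47+52 = $199.
Column-greedy (each request in turn goes to its best remaining driver) gives $177, worse by 22.
Next-best assignment: Car 70→Request R1, Car 44→Request R5, Car 106→Request R7, Car 12→Request R6 = $189.
Swapping Car 44↔Car 106 (Car 44→Request R5 $16, Car 106→Request R7 $58) loses 10.

Max total: $199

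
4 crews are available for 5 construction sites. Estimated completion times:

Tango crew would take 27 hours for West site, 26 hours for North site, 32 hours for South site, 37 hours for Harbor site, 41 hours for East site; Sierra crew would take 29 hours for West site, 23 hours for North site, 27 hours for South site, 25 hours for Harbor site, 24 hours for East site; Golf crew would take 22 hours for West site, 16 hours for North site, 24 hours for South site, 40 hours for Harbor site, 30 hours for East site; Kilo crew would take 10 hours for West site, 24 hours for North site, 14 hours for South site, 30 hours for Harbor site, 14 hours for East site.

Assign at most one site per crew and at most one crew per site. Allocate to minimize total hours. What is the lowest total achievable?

Optimal: Tango crew→West site (27 hours), Sierra crew→East site (24 hours), Golf crew→North site (16 hours), Kilo crew→South site (14 hours) — total 27+24+16+14 = 81 hours.
Column-greedy (each site in turn goes to its cheapest remaining crew) gives 90 hours, worse by 9.
Checked against all permutations: 81 hours is optimal.

Minimum total: 81 hours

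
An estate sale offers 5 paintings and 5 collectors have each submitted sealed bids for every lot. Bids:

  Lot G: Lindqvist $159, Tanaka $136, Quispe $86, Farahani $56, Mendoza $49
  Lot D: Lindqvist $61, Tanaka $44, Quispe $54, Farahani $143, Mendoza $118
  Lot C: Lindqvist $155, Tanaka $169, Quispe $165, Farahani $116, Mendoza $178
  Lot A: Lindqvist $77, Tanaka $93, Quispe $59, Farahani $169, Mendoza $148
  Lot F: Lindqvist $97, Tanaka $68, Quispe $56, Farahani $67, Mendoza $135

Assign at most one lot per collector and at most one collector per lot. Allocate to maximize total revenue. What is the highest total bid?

Maximum total: $695

Optimal: Lindqvist→Lot G ($159), Tanaka→Lot A ($93), Quispe→Lot C ($165), Farahani→Lot D ($143), Mendoza→Lot F ($135) — total 159+93+165+143+135 = $695.
Column-greedy (each lot in turn goes to its best remaining collector) gives $629, worse by 66.
Next-best assignment: Lindqvist→Lot F, Tanaka→Lot G, Quispe→Lot C, Farahani→Lot D, Mendoza→Lot A = $689.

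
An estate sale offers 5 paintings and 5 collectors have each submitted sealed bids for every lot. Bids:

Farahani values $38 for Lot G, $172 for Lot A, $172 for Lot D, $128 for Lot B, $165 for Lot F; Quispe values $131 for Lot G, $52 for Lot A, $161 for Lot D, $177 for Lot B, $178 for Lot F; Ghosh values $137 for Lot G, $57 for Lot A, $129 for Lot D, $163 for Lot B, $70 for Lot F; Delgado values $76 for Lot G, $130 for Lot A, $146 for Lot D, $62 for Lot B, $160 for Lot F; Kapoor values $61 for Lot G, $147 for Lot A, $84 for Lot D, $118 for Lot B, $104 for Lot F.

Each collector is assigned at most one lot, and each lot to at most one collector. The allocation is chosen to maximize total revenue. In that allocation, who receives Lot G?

Ghosh receives Lot G.

Optimal: Farahani→Lot D ($172), Quispe→Lot B ($177), Ghosh→Lot G ($137), Delgado→Lot F ($160), Kapoor→Lot A ($147) — total 172+177+137+160+147 = $793.
Column-greedy (each lot in turn goes to its best remaining collector) gives $748, worse by 45.
Ghosh's own top lot is Lot B ($163), but forcing Ghosh→Lot B and reassigning the rest optimally gives only $773 — worse by 20.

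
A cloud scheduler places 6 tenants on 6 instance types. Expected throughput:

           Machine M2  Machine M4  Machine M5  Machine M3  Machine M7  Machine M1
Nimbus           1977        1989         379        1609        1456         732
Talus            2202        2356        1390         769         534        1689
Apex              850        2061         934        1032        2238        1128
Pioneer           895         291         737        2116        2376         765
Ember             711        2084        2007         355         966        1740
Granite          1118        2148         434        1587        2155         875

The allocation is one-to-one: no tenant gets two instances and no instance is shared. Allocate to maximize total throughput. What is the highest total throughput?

Max total: 12175 ops/s

Optimal: Nimbus→Machine M2 (1977 ops/s), Talus→Machine M1 (1689 ops/s), Apex→Machine M7 (2238 ops/s), Pioneer→Machine M3 (2116 ops/s), Ember→Machine M5 (2007 ops/s), Granite→Machine M4 (2148 ops/s) — total 1977+1689+2238+2116+2007+2148 = 12175 ops/s.
Column-greedy (each instance in turn goes to its best remaining tenant) gives 11443 ops/s, worse by 732.
Swapping Talus↔Apex (Talus→Machine M7 534 ops/s, Apex→Machine M1 1128 ops/s) loses 2265.
Checked against all permutations: 12175 ops/s is optimal.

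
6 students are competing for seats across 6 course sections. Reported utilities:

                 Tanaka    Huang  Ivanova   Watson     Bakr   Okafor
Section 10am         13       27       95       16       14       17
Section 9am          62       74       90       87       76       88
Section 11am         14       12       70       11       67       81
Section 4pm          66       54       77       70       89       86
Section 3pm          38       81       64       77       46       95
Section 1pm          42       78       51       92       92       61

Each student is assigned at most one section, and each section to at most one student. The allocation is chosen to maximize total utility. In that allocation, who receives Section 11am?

This is a one-to-one assignment (maximum-weight bipartite matching).
Optimal: Tanaka→Section 4pm (66 points), Huang→Section 3pm (81 points), Ivanova→Section 10am (95 points), Watson→Section 9am (87 points), Bakr→Section 1pm (92 points), Okafor→Section 11am (81 points) — total 66+81+95+87+92+81 = 502 points.
Max-entry greedy (repeatedly take the single best remaining cell) gives 459 points, worse by 43.
Swapping Ivanova↔Okafor (Ivanova→Section 11am 70 points, Okafor→Section 10am 17 points) loses 89.
Okafor's own top section is Section 3pm (95 points), but forcing Okafor→Section 3pm and reassigning the rest optimally gives only 489 points — worse by 13.

Okafor receives Section 11am.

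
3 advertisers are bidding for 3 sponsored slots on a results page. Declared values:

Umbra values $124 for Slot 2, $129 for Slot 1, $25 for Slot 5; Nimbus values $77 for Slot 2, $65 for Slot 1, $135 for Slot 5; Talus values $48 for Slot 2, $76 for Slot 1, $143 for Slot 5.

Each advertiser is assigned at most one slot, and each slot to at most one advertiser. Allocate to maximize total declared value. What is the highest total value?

Optimal: Umbra→Slot 1 ($129), Nimbus→Slot 2 ($77), Talus→Slot 5 ($143) — total 129+77+143 = $349.
Row-greedy (each advertiser in turn takes its best remaining slot) gives $312, worse by 37.
Every other assignment is strictly worse.

Maximum total: $349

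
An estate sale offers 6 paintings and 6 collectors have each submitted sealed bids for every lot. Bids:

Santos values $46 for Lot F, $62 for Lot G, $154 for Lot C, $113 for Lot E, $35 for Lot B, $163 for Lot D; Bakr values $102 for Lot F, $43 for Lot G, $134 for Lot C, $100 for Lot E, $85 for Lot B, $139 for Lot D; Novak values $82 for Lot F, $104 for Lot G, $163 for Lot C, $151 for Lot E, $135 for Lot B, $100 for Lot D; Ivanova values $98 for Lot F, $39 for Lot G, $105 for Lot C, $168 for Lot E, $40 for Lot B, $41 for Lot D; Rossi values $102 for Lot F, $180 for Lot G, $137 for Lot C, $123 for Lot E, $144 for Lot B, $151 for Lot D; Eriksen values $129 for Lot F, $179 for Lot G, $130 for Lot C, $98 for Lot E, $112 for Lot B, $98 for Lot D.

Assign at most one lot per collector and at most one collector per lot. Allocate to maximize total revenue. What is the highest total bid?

This is the linear assignment problem.
Optimal: Santos→Lot D ($163), Bakr→Lot F ($102), Novak→Lot C ($163), Ivanova→Lot E ($168), Rossi→Lot B ($144), Eriksen→Lot G ($179) — total 163+102+163+168+144+179 = $919.
Column-greedy (each lot in turn goes to its best remaining collector) gives $888, worse by 31.
Swapping Santos↔Novak (Santos→Lot C $154, Novak→Lot D $100) loses 72.

Max total: $919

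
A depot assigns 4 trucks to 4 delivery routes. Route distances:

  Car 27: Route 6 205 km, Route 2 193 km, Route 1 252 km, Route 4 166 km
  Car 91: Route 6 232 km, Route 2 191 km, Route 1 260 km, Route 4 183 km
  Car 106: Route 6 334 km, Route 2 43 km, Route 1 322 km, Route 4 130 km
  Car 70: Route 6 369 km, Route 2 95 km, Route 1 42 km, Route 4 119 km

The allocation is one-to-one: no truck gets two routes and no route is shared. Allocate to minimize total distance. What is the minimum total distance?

Min total: 473 km

Optimal: Car 27→Route 6 (205 km), Car 91→Route 4 (183 km), Car 106→Route 2 (43 km), Car 70→Route 1 (42 km) — total 205+183+43+42 = 473 km.
Min-entry greedy (repeatedly take the single cheapest remaining cell) gives 483 km, worse by 10.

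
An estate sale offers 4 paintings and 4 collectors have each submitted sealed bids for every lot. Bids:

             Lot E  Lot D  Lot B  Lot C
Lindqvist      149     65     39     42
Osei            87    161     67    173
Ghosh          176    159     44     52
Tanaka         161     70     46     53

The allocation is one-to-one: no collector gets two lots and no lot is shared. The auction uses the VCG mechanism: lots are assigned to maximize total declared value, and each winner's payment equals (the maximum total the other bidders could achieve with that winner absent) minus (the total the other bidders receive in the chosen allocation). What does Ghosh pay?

Ghosh pays $26.

Efficient allocation: Lindqvist→Lot B ($39), Osei→Lot C ($173), Ghosh→Lot D ($159), Tanaka→Lot E ($161); total welfare W = $532.
Ghosh receives Lot D at value $159, so the others get W − 159 = $373.
Without Ghosh: best allocation of the remaining 3 bidders over all 4 lots is Lindqvist→Lot D ($65), Osei→Lot C ($173), Tanaka→Lot E ($161), total $399.
VCG payment = (others' best without Ghosh) − (others' welfare with Ghosh) = 399 − 373 = $26.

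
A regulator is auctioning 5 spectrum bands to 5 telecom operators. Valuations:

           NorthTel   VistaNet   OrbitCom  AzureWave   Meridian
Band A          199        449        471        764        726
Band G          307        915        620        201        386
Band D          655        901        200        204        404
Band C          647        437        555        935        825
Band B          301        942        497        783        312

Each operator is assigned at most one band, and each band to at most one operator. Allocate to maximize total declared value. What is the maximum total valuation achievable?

This is a one-to-one assignment (maximum-weight bipartite matching).
Optimal: NorthTel→Band D ($655M), VistaNet→Band B ($942M), OrbitCom→Band G ($620M), AzureWave→Band C ($935M), Meridian→Band A ($726M) — total 655+942+620+935+726 = $3878M.
Column-greedy (each band in turn goes to its best remaining operator) gives $3656M, worse by 222.
Next-best assignment: NorthTel→Band D, VistaNet→Band B, OrbitCom→Band G, AzureWave→Band A, Meridian→Band C = $3806M.
No other one-to-one assignment exceeds $3878M.

Maximum total: $3878M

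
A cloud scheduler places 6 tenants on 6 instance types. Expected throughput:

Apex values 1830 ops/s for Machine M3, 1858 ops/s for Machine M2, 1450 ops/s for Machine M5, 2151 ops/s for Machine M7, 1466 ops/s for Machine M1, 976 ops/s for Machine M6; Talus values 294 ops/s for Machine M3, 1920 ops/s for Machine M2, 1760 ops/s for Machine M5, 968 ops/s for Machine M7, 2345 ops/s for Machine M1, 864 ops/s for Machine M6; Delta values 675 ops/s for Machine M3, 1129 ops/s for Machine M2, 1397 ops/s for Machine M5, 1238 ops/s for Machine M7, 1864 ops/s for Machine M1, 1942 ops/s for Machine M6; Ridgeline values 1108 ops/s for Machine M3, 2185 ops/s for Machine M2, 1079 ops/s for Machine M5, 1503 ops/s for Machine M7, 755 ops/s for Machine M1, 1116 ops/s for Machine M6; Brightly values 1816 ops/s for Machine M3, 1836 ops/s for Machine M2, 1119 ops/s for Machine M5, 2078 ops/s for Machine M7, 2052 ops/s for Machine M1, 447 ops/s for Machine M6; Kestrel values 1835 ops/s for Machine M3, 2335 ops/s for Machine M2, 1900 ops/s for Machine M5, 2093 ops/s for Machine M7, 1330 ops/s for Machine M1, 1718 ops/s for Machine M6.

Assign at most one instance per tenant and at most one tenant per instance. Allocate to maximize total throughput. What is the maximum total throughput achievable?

Optimal: Apex→Machine M7 (2151 ops/s), Talus→Machine M1 (2345 ops/s), Delta→Machine M6 (1942 ops/s), Ridgeline→Machine M2 (2185 ops/s), Brightly→Machine M3 (1816 ops/s), Kestrel→Machine M5 (1900 ops/s) — total 2151+2345+1942+2185+1816+1900 = 12339 ops/s.
Column-greedy (each instance in turn goes to its best remaining tenant) gives 11925 ops/s, worse by 414.
Next-best assignment: Apex→Machine M3, Talus→Machine M1, Delta→Machine M6, Ridgeline→Machine M2, Brightly→Machine M7, Kestrel→Machine M5 = 12280 ops/s.
Checked against all permutations: 12339 ops/s is optimal.

Max total: 12339 ops/s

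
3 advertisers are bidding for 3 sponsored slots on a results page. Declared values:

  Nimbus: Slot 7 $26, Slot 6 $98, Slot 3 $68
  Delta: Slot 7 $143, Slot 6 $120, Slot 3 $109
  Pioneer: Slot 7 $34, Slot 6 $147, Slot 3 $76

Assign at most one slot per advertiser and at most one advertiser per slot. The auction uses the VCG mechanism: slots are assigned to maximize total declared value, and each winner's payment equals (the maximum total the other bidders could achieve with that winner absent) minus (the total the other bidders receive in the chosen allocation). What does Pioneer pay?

Efficient allocation: Nimbus→Slot 3 ($68), Delta→Slot 7 ($143), Pioneer→Slot 6 ($147); total welfare W = $358.
Pioneer receives Slot 6 at value $147, so the others get W − 147 = $211.
Without Pioneer: best allocation of the remaining 2 bidders over all 3 slots is Nimbus→Slot 6 ($98), Delta→Slot 7 ($143), total $241.
VCG payment = (others' best without Pioneer) − (others' welfare with Pioneer) = 241 − 211 = $30.

Pioneer pays $30.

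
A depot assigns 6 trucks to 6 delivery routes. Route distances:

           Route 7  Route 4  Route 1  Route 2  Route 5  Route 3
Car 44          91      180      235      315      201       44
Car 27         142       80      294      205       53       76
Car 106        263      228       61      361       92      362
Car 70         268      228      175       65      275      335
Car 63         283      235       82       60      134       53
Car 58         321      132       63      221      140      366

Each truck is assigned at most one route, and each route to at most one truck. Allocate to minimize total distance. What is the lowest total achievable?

Optimal: Car 44→Route 7 (91 km), Car 27→Route 4 (80 km), Car 106→Route 5 (92 km), Car 70→Route 2 (65 km), Car 63→Route 3 (53 km), Car 58→Route 1 (63 km) — total 91+80+92+65+53+63 = 444 km.
Row-greedy (each truck in turn takes its cheapest remaining route) gives 779 km, worse by 335.
Next-best assignment: Car 44→Route 7, Car 27→Route 5, Car 106→Route 1, Car 70→Route 2, Car 63→Route 3, Car 58→Route 4 = 455 km.
No other one-to-one assignment undercuts 444 km.

Minimum total: 444 km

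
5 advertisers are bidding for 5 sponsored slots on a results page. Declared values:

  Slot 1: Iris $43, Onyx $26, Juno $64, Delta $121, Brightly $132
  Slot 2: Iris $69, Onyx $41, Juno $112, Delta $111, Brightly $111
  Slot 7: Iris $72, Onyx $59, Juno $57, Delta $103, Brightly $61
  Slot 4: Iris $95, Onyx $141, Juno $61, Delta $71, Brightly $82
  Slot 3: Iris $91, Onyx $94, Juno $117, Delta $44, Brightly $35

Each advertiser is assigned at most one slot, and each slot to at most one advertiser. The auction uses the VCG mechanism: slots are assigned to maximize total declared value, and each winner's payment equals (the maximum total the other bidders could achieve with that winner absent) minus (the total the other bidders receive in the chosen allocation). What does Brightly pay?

Brightly pays $18.

Efficient allocation: Iris→Slot 3 ($91), Onyx→Slot 4 ($141), Juno→Slot 2 ($112), Delta→Slot 7 ($103), Brightly→Slot 1 ($132); total welfare W = $579.
Brightly receives Slot 1 at value $132, so the others get W − 132 = $447.
Without Brightly: best allocation of the remaining 4 bidders over all 5 slots is Iris→Slot 3 ($91), Onyx→Slot 4 ($141), Juno→Slot 2 ($112), Delta→Slot 1 ($121), total $465.
VCG payment = (others' best without Brightly) − (others' welfare with Brightly) = 465 − 447 = $18.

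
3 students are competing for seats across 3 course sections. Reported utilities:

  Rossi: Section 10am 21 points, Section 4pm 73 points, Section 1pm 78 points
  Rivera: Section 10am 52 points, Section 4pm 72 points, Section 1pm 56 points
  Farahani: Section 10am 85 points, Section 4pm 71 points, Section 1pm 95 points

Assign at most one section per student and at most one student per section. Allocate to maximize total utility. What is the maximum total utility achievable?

Optimal: Rossi→Section 1pm (78 points), Rivera→Section 4pm (72 points), Farahani→Section 10am (85 points) — total 78+72+85 = 235 points.
Max-entry greedy (repeatedly take the single best remaining cell) gives 220 points, worse by 15.
Next-best assignment: Rossi→Section 4pm, Rivera→Section 10am, Farahani→Section 1pm = 220 points.
Swapping Rossi↔Rivera (Rossi→Section 4pm 73 points, Rivera→Section 1pm 56 points) loses 21.
No other one-to-one assignment exceeds 235 points.

Max total: 235 points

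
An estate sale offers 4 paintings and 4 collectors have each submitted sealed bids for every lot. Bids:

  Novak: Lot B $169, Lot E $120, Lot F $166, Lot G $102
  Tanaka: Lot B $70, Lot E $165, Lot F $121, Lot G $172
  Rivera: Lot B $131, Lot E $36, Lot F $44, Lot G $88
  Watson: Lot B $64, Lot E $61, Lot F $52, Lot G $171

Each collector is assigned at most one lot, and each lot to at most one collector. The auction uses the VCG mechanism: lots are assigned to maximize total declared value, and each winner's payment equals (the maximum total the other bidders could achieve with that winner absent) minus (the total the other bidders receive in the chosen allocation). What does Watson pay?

Efficient allocation: Novak→Lot F ($166), Tanaka→Lot E ($165), Rivera→Lot B ($131), Watson→Lot G ($171); total welfare W = $633.
Watson receives Lot G at value $171, so the others get W − 171 = $462.
Without Watson: best allocation of the remaining 3 bidders over all 4 lots is Novak→Lot F ($166), Tanaka→Lot G ($172), Rivera→Lot B ($131), total $469.
VCG payment = (others' best without Watson) − (others' welfare with Watson) = 469 − 462 = $7.

Watson pays $7.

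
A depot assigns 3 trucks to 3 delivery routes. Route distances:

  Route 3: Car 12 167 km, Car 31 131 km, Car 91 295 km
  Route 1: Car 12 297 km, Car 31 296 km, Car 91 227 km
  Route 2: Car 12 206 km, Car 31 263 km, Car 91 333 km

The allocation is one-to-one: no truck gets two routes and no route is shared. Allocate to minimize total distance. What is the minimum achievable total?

Min total: 564 km

Optimal: Car 12→Route 2 (206 km), Car 31→Route 3 (131 km), Car 91→Route 1 (227 km) — total 206+131+227 = 564 km.
Row-greedy (each truck in turn takes its cheapest remaining route) gives 657 km, worse by 93.
Next-best assignment: Car 12→Route 3, Car 31→Route 2, Car 91→Route 1 = 657 km.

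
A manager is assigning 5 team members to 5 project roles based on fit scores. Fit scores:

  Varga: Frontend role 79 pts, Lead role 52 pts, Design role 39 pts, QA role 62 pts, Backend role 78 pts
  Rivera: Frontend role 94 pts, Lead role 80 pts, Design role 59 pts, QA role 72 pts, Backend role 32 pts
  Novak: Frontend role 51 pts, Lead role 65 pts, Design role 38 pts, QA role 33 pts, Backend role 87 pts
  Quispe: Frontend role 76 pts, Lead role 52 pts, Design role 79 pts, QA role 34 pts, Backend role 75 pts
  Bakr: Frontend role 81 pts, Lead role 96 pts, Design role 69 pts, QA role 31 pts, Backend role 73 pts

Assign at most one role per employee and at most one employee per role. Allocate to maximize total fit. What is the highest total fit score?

Treat this as an assignment problem: match each employee to one role.
Optimal: Varga→QA role (62 pts), Rivera→Frontend role (94 pts), Novak→Backend role (87 pts), Quispe→Design role (79 pts), Bakr→Lead role (96 pts) — total 62+94+87+79+96 = 418 pts.
Row-greedy (each employee in turn takes its best remaining role) gives 356 pts, worse by 62.

Max total: 418 pts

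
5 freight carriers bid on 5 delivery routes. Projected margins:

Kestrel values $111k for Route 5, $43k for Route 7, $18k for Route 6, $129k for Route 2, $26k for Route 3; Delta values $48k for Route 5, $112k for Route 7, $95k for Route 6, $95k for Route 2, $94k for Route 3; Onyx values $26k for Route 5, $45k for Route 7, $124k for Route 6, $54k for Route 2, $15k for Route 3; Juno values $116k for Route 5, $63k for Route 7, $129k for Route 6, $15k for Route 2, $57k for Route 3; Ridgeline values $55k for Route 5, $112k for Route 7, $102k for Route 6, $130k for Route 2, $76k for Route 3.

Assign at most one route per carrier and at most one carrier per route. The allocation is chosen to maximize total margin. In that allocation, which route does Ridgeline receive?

This is a one-to-one assignment (maximum-weight bipartite matching).
Optimal: Kestrel→Route 2 ($129k), Delta→Route 3 ($94k), Onyx→Route 6 ($124k), Juno→Route 5 ($116k), Ridgeline→Route 7 ($112k) — total 129+94+124+116+112 = $575k.
Row-greedy (each carrier in turn takes its best remaining route) gives $557k, worse by 18.
Next-best assignment: Kestrel→Route 2, Delta→Route 7, Onyx→Route 6, Juno→Route 5, Ridgeline→Route 3 = $557k.
Ridgeline's own top route is Route 2 ($130k), but forcing Ridgeline→Route 2 and reassigning the rest optimally gives only $534k — worse by 41.

Ridgeline receives Route 7.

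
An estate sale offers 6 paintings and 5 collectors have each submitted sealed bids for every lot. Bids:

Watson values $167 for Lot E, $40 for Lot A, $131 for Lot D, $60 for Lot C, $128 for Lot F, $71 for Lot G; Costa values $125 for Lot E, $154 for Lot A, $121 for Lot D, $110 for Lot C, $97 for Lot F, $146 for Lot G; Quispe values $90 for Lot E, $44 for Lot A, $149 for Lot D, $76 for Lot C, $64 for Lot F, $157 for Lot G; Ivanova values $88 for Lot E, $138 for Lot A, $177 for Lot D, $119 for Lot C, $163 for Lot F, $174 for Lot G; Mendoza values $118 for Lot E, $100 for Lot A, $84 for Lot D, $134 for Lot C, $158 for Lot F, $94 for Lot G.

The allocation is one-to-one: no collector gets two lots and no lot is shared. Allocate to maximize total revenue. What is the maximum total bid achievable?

Optimal: Watson→Lot E ($167), Costa→Lot A ($154), Quispe→Lot G ($157), Ivanova→Lot D ($177), Mendoza→Lot F ($158) — total 167+154+157+177+158 = $813.
Column-greedy (each lot in turn goes to its best remaining collector) gives $696, worse by 117.
Next-best assignment: Watson→Lot E, Costa→Lot A, Quispe→Lot D, Ivanova→Lot G, Mendoza→Lot F = $802.
Swapping Watson↔Ivanova (Watson→Lot D $131, Ivanova→Lot E $88) loses 125.

Maximum total: $813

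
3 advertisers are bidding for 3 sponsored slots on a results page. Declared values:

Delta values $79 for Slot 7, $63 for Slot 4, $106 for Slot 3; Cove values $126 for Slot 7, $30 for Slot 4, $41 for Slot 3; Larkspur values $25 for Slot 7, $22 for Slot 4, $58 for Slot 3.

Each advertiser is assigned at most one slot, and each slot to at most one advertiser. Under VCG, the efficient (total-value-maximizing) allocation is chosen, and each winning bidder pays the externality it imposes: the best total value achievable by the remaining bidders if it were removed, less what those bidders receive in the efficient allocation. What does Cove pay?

Cove pays $9.

Efficient allocation: Delta→Slot 3 ($106), Cove→Slot 7 ($126), Larkspur→Slot 4 ($22); total welfare W = $254.
Cove receives Slot 7 at value $126, so the others get W − 126 = $128.
Without Cove: best allocation of the remaining 2 bidders over all 3 slots is Delta→Slot 7 ($79), Larkspur→Slot 3 ($58), total $137.
VCG payment = (others' best without Cove) − (others' welfare with Cove) = 137 − 128 = $9.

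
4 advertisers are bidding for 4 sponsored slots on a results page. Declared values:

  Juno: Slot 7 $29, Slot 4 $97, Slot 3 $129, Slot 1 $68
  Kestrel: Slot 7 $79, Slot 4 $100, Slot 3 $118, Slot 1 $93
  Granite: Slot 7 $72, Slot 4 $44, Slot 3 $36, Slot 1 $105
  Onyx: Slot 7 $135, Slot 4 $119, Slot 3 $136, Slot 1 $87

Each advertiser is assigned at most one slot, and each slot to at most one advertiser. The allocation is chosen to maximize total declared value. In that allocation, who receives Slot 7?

This is the linear assignment problem.
Optimal: Juno→Slot 3 ($129), Kestrel→Slot 4 ($100), Granite→Slot 1 ($105), Onyx→Slot 7 ($135) — total 129+100+105+135 = $469.
Max-entry greedy (repeatedly take the single best remaining cell) gives $370, worse by 99.
Swapping Kestrel↔Granite (Kestrel→Slot 1 $93, Granite→Slot 4 $44) loses 68.
Every other assignment is strictly worse.
Onyx's own top slot is Slot 3 ($136), but forcing Onyx→Slot 3 and reassigning the rest optimally gives only $417 — worse by 52.

Onyx receives Slot 7.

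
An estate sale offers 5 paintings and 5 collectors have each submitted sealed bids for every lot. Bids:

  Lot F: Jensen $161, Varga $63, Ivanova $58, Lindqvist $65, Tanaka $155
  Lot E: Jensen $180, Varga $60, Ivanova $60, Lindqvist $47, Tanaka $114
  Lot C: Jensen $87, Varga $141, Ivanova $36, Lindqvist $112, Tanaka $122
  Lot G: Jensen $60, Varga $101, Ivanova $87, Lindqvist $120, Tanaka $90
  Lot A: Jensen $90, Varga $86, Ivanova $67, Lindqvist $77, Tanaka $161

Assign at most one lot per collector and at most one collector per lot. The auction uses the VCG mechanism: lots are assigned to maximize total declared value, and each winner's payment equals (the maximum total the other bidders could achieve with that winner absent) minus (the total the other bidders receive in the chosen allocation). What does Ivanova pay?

Efficient allocation: Jensen→Lot E ($180), Varga→Lot C ($141), Ivanova→Lot A ($67), Lindqvist→Lot G ($120), Tanaka→Lot F ($155); total welfare W = $663.
Ivanova receives Lot A at value $67, so the others get W − 67 = $596.
Without Ivanova: best allocation of the remaining 4 bidders over all 5 lots is Jensen→Lot E ($180), Varga→Lot C ($141), Lindqvist→Lot G ($120), Tanaka→Lot A ($161), total $602.
VCG payment = (others' best without Ivanova) − (others' welfare with Ivanova) = 602 − 596 = $6.

Ivanova pays $6.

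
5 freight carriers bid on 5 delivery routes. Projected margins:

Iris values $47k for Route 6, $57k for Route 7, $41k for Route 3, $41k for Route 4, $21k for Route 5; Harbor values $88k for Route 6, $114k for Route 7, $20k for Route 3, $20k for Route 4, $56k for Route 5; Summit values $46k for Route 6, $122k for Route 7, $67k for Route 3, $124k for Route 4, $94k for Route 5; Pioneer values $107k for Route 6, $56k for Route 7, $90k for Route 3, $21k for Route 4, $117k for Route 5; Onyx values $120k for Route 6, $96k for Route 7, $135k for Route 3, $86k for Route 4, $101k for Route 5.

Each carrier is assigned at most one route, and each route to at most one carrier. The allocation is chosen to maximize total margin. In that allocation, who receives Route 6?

Optimal: Iris→Route 6 ($47k), Harbor→Route 7 ($114k), Summit→Route 4 ($124k), Pioneer→Route 5 ($117k), Onyx→Route 3 ($135k) — total 47+114+124+117+135 = $537k.
Column-greedy (each route in turn goes to its best remaining carrier) gives $429k, worse by 108.
Next-best assignment: Iris→Route 7, Harbor→Route 6, Summit→Route 4, Pioneer→Route 5, Onyx→Route 3 = $521k.
Swapping Iris↔Pioneer (Iris→Route 5 $21k, Pioneer→Route 6 $107k) loses 36.
Iris's own top route is Route 7 ($57k), but forcing Iris→Route 7 and reassigning the rest optimally gives only $521k — worse by 16.

Iris receives Route 6.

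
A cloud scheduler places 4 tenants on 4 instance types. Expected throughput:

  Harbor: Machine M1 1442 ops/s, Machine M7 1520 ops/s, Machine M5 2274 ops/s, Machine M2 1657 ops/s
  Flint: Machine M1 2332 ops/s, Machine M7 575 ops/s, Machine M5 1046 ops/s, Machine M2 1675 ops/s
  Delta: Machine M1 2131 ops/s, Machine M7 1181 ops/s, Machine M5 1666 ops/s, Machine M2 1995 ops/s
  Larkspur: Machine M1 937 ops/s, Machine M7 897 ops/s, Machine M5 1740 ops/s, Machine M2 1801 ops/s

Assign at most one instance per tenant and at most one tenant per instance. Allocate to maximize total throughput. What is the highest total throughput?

Maximum total: 7588 ops/s

Optimal: Harbor→Machine M5 (2274 ops/s), Flint→Machine M1 (2332 ops/s), Delta→Machine M7 (1181 ops/s), Larkspur→Machine M2 (1801 ops/s) — total 2274+2332+1181+1801 = 7588 ops/s.
Column-greedy (each instance in turn goes to its best remaining tenant) gives 7587 ops/s, worse by 1.
Next-best assignment: Harbor→Machine M7, Flint→Machine M1, Delta→Machine M2, Larkspur→Machine M5 = 7587 ops/s.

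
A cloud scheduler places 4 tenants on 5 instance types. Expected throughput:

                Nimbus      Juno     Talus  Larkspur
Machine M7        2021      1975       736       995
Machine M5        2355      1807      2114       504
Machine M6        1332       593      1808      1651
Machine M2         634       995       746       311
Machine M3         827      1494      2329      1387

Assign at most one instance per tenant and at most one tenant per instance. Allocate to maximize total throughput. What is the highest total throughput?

Maximum total: 8310 ops/s

Optimal: Nimbus→Machine M5 (2355 ops/s), Juno→Machine M7 (1975 ops/s), Talus→Machine M3 (2329 ops/s), Larkspur→Machine M6 (1651 ops/s) — total 2355+1975+2329+1651 = 8310 ops/s.
Column-greedy (each instance in turn goes to its best remaining tenant) gives 6781 ops/s, worse by 1529.
Swapping Juno↔Larkspur (Juno→Machine M6 593 ops/s, Larkspur→Machine M7 995 ops/s) loses 2038.
Every other assignment is strictly worse.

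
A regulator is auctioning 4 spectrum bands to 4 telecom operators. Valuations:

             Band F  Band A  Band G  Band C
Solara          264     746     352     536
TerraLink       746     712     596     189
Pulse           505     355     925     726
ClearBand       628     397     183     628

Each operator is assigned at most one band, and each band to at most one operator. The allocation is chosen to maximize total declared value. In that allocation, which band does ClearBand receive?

ClearBand receives Band C.

This is a one-to-one assignment (maximum-weight bipartite matching).
Optimal: Solara→Band A ($746M), TerraLink→Band F ($746M), Pulse→Band G ($925M), ClearBand→Band C ($628M) — total 746+746+925+628 = $3045M.
No other one-to-one assignment exceeds $3045M.
ClearBand's own top band is Band F ($628M), but forcing ClearBand→Band F and reassigning the rest optimally gives only $2801M — worse by 244.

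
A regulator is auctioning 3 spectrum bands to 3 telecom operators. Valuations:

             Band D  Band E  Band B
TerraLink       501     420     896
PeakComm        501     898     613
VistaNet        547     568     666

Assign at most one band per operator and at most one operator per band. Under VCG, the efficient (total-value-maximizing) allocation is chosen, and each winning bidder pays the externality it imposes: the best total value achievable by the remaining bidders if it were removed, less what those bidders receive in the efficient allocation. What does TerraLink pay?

TerraLink pays $119M.

Efficient allocation: TerraLink→Band B ($896M), PeakComm→Band E ($898M), VistaNet→Band D ($547M); total welfare W = $2341M.
TerraLink receives Band B at value $896M, so the others get W − 896 = $1445M.
Without TerraLink: best allocation of the remaining 2 bidders over all 3 bands is PeakComm→Band E ($898M), VistaNet→Band B ($666M), total $1564M.
VCG payment = (others' best without TerraLink) − (others' welfare with TerraLink) = 1564 − 1445 = $119M.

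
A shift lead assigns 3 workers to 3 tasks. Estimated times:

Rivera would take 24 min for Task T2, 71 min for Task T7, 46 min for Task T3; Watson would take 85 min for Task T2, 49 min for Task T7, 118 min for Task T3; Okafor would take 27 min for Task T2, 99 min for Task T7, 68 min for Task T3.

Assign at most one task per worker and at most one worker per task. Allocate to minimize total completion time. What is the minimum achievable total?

Minimum total: 122 min

Optimal: Rivera→Task T3 (46 min), Watson→Task T7 (49 min), Okafor→Task T2 (27 min) — total 46+49+27 = 122 min.
Min-entry greedy (repeatedly take the single cheapest remaining cell) gives 141 min, worse by 19.
Swapping Watson↔Rivera (Watson→Task T3 118 min, Rivera→Task T7 71 min) adds 94.
No other one-to-one assignment undercuts 122 min.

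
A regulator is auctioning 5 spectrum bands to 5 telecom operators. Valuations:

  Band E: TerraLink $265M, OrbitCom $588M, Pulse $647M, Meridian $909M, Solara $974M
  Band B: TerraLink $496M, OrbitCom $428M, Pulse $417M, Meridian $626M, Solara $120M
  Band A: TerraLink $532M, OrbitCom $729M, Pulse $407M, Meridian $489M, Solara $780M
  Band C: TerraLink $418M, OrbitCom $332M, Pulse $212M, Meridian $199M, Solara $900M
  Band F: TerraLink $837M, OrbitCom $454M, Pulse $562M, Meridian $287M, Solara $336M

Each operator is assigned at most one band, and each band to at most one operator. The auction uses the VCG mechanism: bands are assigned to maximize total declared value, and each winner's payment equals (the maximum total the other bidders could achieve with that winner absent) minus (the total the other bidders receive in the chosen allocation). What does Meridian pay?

Meridian pays $230M.

Efficient allocation: TerraLink→Band F ($837M), OrbitCom→Band A ($729M), Pulse→Band B ($417M), Meridian→Band E ($909M), Solara→Band C ($900M); total welfare W = $3792M.
Meridian receives Band E at value $909M, so the others get W − 909 = $2883M.
Without Meridian: best allocation of the remaining 4 bidders over all 5 bands is TerraLink→Band F ($837M), OrbitCom→Band A ($729M), Pulse→Band E ($647M), Solara→Band C ($900M), total $3113M.
VCG payment = (others' best without Meridian) − (others' welfare with Meridian) = 3113 − 2883 = $230M.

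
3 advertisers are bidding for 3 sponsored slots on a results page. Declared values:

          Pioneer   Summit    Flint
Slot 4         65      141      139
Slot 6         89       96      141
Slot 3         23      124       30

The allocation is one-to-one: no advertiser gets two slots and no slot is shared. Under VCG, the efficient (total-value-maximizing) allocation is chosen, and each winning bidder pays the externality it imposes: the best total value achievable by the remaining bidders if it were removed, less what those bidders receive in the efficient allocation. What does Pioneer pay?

Pioneer pays $19.

Efficient allocation: Pioneer→Slot 6 ($89), Summit→Slot 3 ($124), Flint→Slot 4 ($139); total welfare W = $352.
Pioneer receives Slot 6 at value $89, so the others get W − 89 = $263.
Without Pioneer: best allocation of the remaining 2 bidders over all 3 slots is Summit→Slot 4 ($141), Flint→Slot 6 ($141), total $282.
VCG payment = (others' best without Pioneer) − (others' welfare with Pioneer) = 282 − 263 = $19.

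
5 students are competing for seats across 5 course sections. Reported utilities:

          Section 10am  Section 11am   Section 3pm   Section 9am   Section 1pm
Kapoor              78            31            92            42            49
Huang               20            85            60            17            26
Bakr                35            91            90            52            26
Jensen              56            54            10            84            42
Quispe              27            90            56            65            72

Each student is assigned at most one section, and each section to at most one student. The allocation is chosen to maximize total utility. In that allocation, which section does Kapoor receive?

Kapoor receives Section 10am.

Treat this as an assignment problem: match each student to one section.
Optimal: Kapoor→Section 10am (78 points), Huang→Section 11am (85 points), Bakr→Section 3pm (90 points), Jensen→Section 9am (84 points), Quispe→Section 1pm (72 points) — total 78+85+90+84+72 = 409 points.
Max-entry greedy (repeatedly take the single best remaining cell) gives 359 points, worse by 50.
Next-best assignment: Kapoor→Section 10am, Huang→Section 3pm, Bakr→Section 11am, Jensen→Section 9am, Quispe→Section 1pm = 385 points.
Every other assignment is strictly worse.
Kapoor's own top section is Section 3pm (92 points), but forcing Kapoor→Section 3pm and reassigning the rest optimally gives only 368 points — worse by 41.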